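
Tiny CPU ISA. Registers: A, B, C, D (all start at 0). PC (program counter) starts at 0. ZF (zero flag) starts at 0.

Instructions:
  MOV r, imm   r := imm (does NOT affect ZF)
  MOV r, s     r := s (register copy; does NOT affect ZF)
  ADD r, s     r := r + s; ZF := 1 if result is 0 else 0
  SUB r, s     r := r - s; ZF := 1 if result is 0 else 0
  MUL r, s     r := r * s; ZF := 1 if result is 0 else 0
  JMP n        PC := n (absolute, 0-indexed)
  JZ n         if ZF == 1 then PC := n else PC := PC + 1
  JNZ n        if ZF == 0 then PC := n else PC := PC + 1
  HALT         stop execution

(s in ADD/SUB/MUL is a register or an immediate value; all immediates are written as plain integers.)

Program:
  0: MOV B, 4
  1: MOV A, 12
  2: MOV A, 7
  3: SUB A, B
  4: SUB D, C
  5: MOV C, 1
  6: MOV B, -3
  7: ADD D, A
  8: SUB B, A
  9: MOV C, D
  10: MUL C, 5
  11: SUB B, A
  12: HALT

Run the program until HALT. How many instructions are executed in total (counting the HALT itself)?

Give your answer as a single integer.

Step 1: PC=0 exec 'MOV B, 4'. After: A=0 B=4 C=0 D=0 ZF=0 PC=1
Step 2: PC=1 exec 'MOV A, 12'. After: A=12 B=4 C=0 D=0 ZF=0 PC=2
Step 3: PC=2 exec 'MOV A, 7'. After: A=7 B=4 C=0 D=0 ZF=0 PC=3
Step 4: PC=3 exec 'SUB A, B'. After: A=3 B=4 C=0 D=0 ZF=0 PC=4
Step 5: PC=4 exec 'SUB D, C'. After: A=3 B=4 C=0 D=0 ZF=1 PC=5
Step 6: PC=5 exec 'MOV C, 1'. After: A=3 B=4 C=1 D=0 ZF=1 PC=6
Step 7: PC=6 exec 'MOV B, -3'. After: A=3 B=-3 C=1 D=0 ZF=1 PC=7
Step 8: PC=7 exec 'ADD D, A'. After: A=3 B=-3 C=1 D=3 ZF=0 PC=8
Step 9: PC=8 exec 'SUB B, A'. After: A=3 B=-6 C=1 D=3 ZF=0 PC=9
Step 10: PC=9 exec 'MOV C, D'. After: A=3 B=-6 C=3 D=3 ZF=0 PC=10
Step 11: PC=10 exec 'MUL C, 5'. After: A=3 B=-6 C=15 D=3 ZF=0 PC=11
Step 12: PC=11 exec 'SUB B, A'. After: A=3 B=-9 C=15 D=3 ZF=0 PC=12
Step 13: PC=12 exec 'HALT'. After: A=3 B=-9 C=15 D=3 ZF=0 PC=12 HALTED
Total instructions executed: 13

Answer: 13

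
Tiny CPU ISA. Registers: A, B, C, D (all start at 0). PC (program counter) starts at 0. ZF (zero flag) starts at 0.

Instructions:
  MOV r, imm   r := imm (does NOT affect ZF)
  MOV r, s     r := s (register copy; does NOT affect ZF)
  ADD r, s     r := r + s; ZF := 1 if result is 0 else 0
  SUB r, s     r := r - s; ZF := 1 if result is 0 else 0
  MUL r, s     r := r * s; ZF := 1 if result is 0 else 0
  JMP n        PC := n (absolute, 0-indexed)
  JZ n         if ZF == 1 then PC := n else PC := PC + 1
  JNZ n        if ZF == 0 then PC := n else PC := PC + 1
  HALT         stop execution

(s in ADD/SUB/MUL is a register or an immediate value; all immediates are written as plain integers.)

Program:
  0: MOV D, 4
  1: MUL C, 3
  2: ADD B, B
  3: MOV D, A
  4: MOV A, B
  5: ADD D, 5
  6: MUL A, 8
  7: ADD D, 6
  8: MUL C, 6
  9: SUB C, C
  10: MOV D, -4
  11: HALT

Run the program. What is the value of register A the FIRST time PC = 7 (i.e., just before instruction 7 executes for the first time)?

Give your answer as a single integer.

Step 1: PC=0 exec 'MOV D, 4'. After: A=0 B=0 C=0 D=4 ZF=0 PC=1
Step 2: PC=1 exec 'MUL C, 3'. After: A=0 B=0 C=0 D=4 ZF=1 PC=2
Step 3: PC=2 exec 'ADD B, B'. After: A=0 B=0 C=0 D=4 ZF=1 PC=3
Step 4: PC=3 exec 'MOV D, A'. After: A=0 B=0 C=0 D=0 ZF=1 PC=4
Step 5: PC=4 exec 'MOV A, B'. After: A=0 B=0 C=0 D=0 ZF=1 PC=5
Step 6: PC=5 exec 'ADD D, 5'. After: A=0 B=0 C=0 D=5 ZF=0 PC=6
Step 7: PC=6 exec 'MUL A, 8'. After: A=0 B=0 C=0 D=5 ZF=1 PC=7
First time PC=7: A=0

0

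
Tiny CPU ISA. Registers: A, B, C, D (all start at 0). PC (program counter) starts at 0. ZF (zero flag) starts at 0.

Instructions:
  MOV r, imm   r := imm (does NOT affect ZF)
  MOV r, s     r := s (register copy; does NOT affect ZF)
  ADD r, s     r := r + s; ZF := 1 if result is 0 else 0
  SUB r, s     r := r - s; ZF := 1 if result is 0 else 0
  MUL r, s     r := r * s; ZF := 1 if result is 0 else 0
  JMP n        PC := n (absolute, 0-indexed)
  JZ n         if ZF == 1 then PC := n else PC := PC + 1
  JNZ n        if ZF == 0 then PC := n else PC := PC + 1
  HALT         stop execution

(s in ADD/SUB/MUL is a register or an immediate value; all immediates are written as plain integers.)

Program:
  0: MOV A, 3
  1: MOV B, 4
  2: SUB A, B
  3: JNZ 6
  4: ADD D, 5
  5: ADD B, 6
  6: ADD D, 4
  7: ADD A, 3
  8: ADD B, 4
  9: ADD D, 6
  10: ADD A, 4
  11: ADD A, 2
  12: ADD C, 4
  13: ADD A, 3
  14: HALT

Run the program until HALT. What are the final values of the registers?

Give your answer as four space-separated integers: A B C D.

Step 1: PC=0 exec 'MOV A, 3'. After: A=3 B=0 C=0 D=0 ZF=0 PC=1
Step 2: PC=1 exec 'MOV B, 4'. After: A=3 B=4 C=0 D=0 ZF=0 PC=2
Step 3: PC=2 exec 'SUB A, B'. After: A=-1 B=4 C=0 D=0 ZF=0 PC=3
Step 4: PC=3 exec 'JNZ 6'. After: A=-1 B=4 C=0 D=0 ZF=0 PC=6
Step 5: PC=6 exec 'ADD D, 4'. After: A=-1 B=4 C=0 D=4 ZF=0 PC=7
Step 6: PC=7 exec 'ADD A, 3'. After: A=2 B=4 C=0 D=4 ZF=0 PC=8
Step 7: PC=8 exec 'ADD B, 4'. After: A=2 B=8 C=0 D=4 ZF=0 PC=9
Step 8: PC=9 exec 'ADD D, 6'. After: A=2 B=8 C=0 D=10 ZF=0 PC=10
Step 9: PC=10 exec 'ADD A, 4'. After: A=6 B=8 C=0 D=10 ZF=0 PC=11
Step 10: PC=11 exec 'ADD A, 2'. After: A=8 B=8 C=0 D=10 ZF=0 PC=12
Step 11: PC=12 exec 'ADD C, 4'. After: A=8 B=8 C=4 D=10 ZF=0 PC=13
Step 12: PC=13 exec 'ADD A, 3'. After: A=11 B=8 C=4 D=10 ZF=0 PC=14
Step 13: PC=14 exec 'HALT'. After: A=11 B=8 C=4 D=10 ZF=0 PC=14 HALTED

Answer: 11 8 4 10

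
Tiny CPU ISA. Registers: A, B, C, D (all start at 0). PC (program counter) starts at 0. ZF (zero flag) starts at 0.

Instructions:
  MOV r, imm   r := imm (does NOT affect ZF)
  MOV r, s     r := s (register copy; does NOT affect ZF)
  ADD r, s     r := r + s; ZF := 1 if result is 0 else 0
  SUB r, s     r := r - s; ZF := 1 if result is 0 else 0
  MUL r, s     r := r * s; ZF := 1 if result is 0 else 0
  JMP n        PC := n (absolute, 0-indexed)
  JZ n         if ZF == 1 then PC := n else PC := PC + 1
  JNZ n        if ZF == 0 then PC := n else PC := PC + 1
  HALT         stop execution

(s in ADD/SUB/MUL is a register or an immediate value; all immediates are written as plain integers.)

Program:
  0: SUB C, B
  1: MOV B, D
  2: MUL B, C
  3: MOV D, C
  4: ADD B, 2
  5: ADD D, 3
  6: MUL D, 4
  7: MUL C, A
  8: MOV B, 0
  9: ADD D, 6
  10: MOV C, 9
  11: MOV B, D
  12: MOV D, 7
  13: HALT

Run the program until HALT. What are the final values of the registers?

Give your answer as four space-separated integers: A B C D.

Answer: 0 18 9 7

Derivation:
Step 1: PC=0 exec 'SUB C, B'. After: A=0 B=0 C=0 D=0 ZF=1 PC=1
Step 2: PC=1 exec 'MOV B, D'. After: A=0 B=0 C=0 D=0 ZF=1 PC=2
Step 3: PC=2 exec 'MUL B, C'. After: A=0 B=0 C=0 D=0 ZF=1 PC=3
Step 4: PC=3 exec 'MOV D, C'. After: A=0 B=0 C=0 D=0 ZF=1 PC=4
Step 5: PC=4 exec 'ADD B, 2'. After: A=0 B=2 C=0 D=0 ZF=0 PC=5
Step 6: PC=5 exec 'ADD D, 3'. After: A=0 B=2 C=0 D=3 ZF=0 PC=6
Step 7: PC=6 exec 'MUL D, 4'. After: A=0 B=2 C=0 D=12 ZF=0 PC=7
Step 8: PC=7 exec 'MUL C, A'. After: A=0 B=2 C=0 D=12 ZF=1 PC=8
Step 9: PC=8 exec 'MOV B, 0'. After: A=0 B=0 C=0 D=12 ZF=1 PC=9
Step 10: PC=9 exec 'ADD D, 6'. After: A=0 B=0 C=0 D=18 ZF=0 PC=10
Step 11: PC=10 exec 'MOV C, 9'. After: A=0 B=0 C=9 D=18 ZF=0 PC=11
Step 12: PC=11 exec 'MOV B, D'. After: A=0 B=18 C=9 D=18 ZF=0 PC=12
Step 13: PC=12 exec 'MOV D, 7'. After: A=0 B=18 C=9 D=7 ZF=0 PC=13
Step 14: PC=13 exec 'HALT'. After: A=0 B=18 C=9 D=7 ZF=0 PC=13 HALTED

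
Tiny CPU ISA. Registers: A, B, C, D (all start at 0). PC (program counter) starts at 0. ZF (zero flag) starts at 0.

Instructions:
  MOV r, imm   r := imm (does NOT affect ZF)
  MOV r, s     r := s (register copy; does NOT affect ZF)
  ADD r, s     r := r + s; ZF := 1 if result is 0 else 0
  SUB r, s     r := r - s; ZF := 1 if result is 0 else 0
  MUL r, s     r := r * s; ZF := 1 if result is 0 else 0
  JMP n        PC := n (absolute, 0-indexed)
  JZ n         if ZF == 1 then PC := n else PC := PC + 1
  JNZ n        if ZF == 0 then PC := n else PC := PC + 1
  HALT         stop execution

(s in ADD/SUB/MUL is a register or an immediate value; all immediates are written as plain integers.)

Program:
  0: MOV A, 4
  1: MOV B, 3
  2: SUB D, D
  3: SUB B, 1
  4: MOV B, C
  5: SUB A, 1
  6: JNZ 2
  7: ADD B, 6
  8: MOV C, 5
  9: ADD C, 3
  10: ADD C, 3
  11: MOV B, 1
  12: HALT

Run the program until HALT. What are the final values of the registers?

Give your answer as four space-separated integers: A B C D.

Answer: 0 1 11 0

Derivation:
Step 1: PC=0 exec 'MOV A, 4'. After: A=4 B=0 C=0 D=0 ZF=0 PC=1
Step 2: PC=1 exec 'MOV B, 3'. After: A=4 B=3 C=0 D=0 ZF=0 PC=2
Step 3: PC=2 exec 'SUB D, D'. After: A=4 B=3 C=0 D=0 ZF=1 PC=3
Step 4: PC=3 exec 'SUB B, 1'. After: A=4 B=2 C=0 D=0 ZF=0 PC=4
Step 5: PC=4 exec 'MOV B, C'. After: A=4 B=0 C=0 D=0 ZF=0 PC=5
Step 6: PC=5 exec 'SUB A, 1'. After: A=3 B=0 C=0 D=0 ZF=0 PC=6
Step 7: PC=6 exec 'JNZ 2'. After: A=3 B=0 C=0 D=0 ZF=0 PC=2
Step 8: PC=2 exec 'SUB D, D'. After: A=3 B=0 C=0 D=0 ZF=1 PC=3
Step 9: PC=3 exec 'SUB B, 1'. After: A=3 B=-1 C=0 D=0 ZF=0 PC=4
Step 10: PC=4 exec 'MOV B, C'. After: A=3 B=0 C=0 D=0 ZF=0 PC=5
Step 11: PC=5 exec 'SUB A, 1'. After: A=2 B=0 C=0 D=0 ZF=0 PC=6
Step 12: PC=6 exec 'JNZ 2'. After: A=2 B=0 C=0 D=0 ZF=0 PC=2
Step 13: PC=2 exec 'SUB D, D'. After: A=2 B=0 C=0 D=0 ZF=1 PC=3
Step 14: PC=3 exec 'SUB B, 1'. After: A=2 B=-1 C=0 D=0 ZF=0 PC=4
Step 15: PC=4 exec 'MOV B, C'. After: A=2 B=0 C=0 D=0 ZF=0 PC=5
Step 16: PC=5 exec 'SUB A, 1'. After: A=1 B=0 C=0 D=0 ZF=0 PC=6
Step 17: PC=6 exec 'JNZ 2'. After: A=1 B=0 C=0 D=0 ZF=0 PC=2
Step 18: PC=2 exec 'SUB D, D'. After: A=1 B=0 C=0 D=0 ZF=1 PC=3
Step 19: PC=3 exec 'SUB B, 1'. After: A=1 B=-1 C=0 D=0 ZF=0 PC=4
Step 20: PC=4 exec 'MOV B, C'. After: A=1 B=0 C=0 D=0 ZF=0 PC=5
Step 21: PC=5 exec 'SUB A, 1'. After: A=0 B=0 C=0 D=0 ZF=1 PC=6
Step 22: PC=6 exec 'JNZ 2'. After: A=0 B=0 C=0 D=0 ZF=1 PC=7
Step 23: PC=7 exec 'ADD B, 6'. After: A=0 B=6 C=0 D=0 ZF=0 PC=8
Step 24: PC=8 exec 'MOV C, 5'. After: A=0 B=6 C=5 D=0 ZF=0 PC=9
Step 25: PC=9 exec 'ADD C, 3'. After: A=0 B=6 C=8 D=0 ZF=0 PC=10
Step 26: PC=10 exec 'ADD C, 3'. After: A=0 B=6 C=11 D=0 ZF=0 PC=11
Step 27: PC=11 exec 'MOV B, 1'. After: A=0 B=1 C=11 D=0 ZF=0 PC=12
Step 28: PC=12 exec 'HALT'. After: A=0 B=1 C=11 D=0 ZF=0 PC=12 HALTED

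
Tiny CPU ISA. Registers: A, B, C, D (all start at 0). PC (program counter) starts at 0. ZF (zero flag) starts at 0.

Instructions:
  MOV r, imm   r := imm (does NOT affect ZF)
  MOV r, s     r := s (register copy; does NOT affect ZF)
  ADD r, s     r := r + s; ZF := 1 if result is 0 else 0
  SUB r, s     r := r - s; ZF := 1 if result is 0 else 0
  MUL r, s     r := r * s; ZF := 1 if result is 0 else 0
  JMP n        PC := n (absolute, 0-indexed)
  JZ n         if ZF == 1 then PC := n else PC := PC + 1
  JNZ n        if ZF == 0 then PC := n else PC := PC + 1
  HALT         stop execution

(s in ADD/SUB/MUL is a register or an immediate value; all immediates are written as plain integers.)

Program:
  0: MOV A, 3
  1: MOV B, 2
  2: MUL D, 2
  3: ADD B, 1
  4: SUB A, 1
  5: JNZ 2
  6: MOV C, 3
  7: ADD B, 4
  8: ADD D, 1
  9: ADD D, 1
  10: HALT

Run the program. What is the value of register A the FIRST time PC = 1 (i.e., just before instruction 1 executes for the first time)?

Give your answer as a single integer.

Step 1: PC=0 exec 'MOV A, 3'. After: A=3 B=0 C=0 D=0 ZF=0 PC=1
First time PC=1: A=3

3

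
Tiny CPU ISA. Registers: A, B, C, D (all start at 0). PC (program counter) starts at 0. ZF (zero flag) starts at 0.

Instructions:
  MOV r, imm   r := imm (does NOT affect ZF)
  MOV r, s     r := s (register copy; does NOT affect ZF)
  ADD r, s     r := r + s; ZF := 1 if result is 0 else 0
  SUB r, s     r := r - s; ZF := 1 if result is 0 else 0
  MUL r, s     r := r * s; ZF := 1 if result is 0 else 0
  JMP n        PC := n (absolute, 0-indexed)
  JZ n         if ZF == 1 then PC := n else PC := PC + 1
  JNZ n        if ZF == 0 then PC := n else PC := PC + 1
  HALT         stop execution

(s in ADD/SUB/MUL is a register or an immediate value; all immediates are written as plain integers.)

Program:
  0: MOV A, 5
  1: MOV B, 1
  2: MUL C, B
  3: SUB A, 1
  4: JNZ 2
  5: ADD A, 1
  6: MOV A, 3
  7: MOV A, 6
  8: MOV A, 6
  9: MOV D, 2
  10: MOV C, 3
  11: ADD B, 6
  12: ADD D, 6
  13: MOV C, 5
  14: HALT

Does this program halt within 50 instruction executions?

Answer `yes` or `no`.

Answer: yes

Derivation:
Step 1: PC=0 exec 'MOV A, 5'. After: A=5 B=0 C=0 D=0 ZF=0 PC=1
Step 2: PC=1 exec 'MOV B, 1'. After: A=5 B=1 C=0 D=0 ZF=0 PC=2
Step 3: PC=2 exec 'MUL C, B'. After: A=5 B=1 C=0 D=0 ZF=1 PC=3
Step 4: PC=3 exec 'SUB A, 1'. After: A=4 B=1 C=0 D=0 ZF=0 PC=4
Step 5: PC=4 exec 'JNZ 2'. After: A=4 B=1 C=0 D=0 ZF=0 PC=2
Step 6: PC=2 exec 'MUL C, B'. After: A=4 B=1 C=0 D=0 ZF=1 PC=3
Step 7: PC=3 exec 'SUB A, 1'. After: A=3 B=1 C=0 D=0 ZF=0 PC=4
Step 8: PC=4 exec 'JNZ 2'. After: A=3 B=1 C=0 D=0 ZF=0 PC=2
Step 9: PC=2 exec 'MUL C, B'. After: A=3 B=1 C=0 D=0 ZF=1 PC=3
Step 10: PC=3 exec 'SUB A, 1'. After: A=2 B=1 C=0 D=0 ZF=0 PC=4
Step 11: PC=4 exec 'JNZ 2'. After: A=2 B=1 C=0 D=0 ZF=0 PC=2
Step 12: PC=2 exec 'MUL C, B'. After: A=2 B=1 C=0 D=0 ZF=1 PC=3
Step 13: PC=3 exec 'SUB A, 1'. After: A=1 B=1 C=0 D=0 ZF=0 PC=4
Step 14: PC=4 exec 'JNZ 2'. After: A=1 B=1 C=0 D=0 ZF=0 PC=2
Step 15: PC=2 exec 'MUL C, B'. After: A=1 B=1 C=0 D=0 ZF=1 PC=3
Step 16: PC=3 exec 'SUB A, 1'. After: A=0 B=1 C=0 D=0 ZF=1 PC=4
Step 17: PC=4 exec 'JNZ 2'. After: A=0 B=1 C=0 D=0 ZF=1 PC=5
Step 18: PC=5 exec 'ADD A, 1'. After: A=1 B=1 C=0 D=0 ZF=0 PC=6
Step 19: PC=6 exec 'MOV A, 3'. After: A=3 B=1 C=0 D=0 ZF=0 PC=7
Step 20: PC=7 exec 'MOV A, 6'. After: A=6 B=1 C=0 D=0 ZF=0 PC=8
Step 21: PC=8 exec 'MOV A, 6'. After: A=6 B=1 C=0 D=0 ZF=0 PC=9
Step 22: PC=9 exec 'MOV D, 2'. After: A=6 B=1 C=0 D=2 ZF=0 PC=10
Step 23: PC=10 exec 'MOV C, 3'. After: A=6 B=1 C=3 D=2 ZF=0 PC=11
Step 24: PC=11 exec 'ADD B, 6'. After: A=6 B=7 C=3 D=2 ZF=0 PC=12
Step 25: PC=12 exec 'ADD D, 6'. After: A=6 B=7 C=3 D=8 ZF=0 PC=13
Step 26: PC=13 exec 'MOV C, 5'. After: A=6 B=7 C=5 D=8 ZF=0 PC=14
Step 27: PC=14 exec 'HALT'. After: A=6 B=7 C=5 D=8 ZF=0 PC=14 HALTED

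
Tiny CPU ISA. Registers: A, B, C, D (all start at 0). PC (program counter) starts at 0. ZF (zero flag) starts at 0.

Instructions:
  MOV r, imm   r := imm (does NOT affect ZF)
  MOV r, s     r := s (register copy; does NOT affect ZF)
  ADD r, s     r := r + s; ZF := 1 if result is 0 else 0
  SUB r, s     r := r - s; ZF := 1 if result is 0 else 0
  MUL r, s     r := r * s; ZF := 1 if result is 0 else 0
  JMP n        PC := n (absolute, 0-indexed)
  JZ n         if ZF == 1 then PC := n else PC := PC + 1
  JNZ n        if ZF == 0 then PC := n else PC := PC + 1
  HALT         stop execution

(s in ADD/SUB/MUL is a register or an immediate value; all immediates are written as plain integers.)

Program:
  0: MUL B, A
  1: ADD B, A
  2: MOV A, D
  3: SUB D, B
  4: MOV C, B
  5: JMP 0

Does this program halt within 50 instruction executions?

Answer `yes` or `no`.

Answer: no

Derivation:
Step 1: PC=0 exec 'MUL B, A'. After: A=0 B=0 C=0 D=0 ZF=1 PC=1
Step 2: PC=1 exec 'ADD B, A'. After: A=0 B=0 C=0 D=0 ZF=1 PC=2
Step 3: PC=2 exec 'MOV A, D'. After: A=0 B=0 C=0 D=0 ZF=1 PC=3
Step 4: PC=3 exec 'SUB D, B'. After: A=0 B=0 C=0 D=0 ZF=1 PC=4
Step 5: PC=4 exec 'MOV C, B'. After: A=0 B=0 C=0 D=0 ZF=1 PC=5
Step 6: PC=5 exec 'JMP 0'. After: A=0 B=0 C=0 D=0 ZF=1 PC=0
Step 7: PC=0 exec 'MUL B, A'. After: A=0 B=0 C=0 D=0 ZF=1 PC=1
State after step 7 equals state after step 1: the program is in a cycle of length 6 and will never halt.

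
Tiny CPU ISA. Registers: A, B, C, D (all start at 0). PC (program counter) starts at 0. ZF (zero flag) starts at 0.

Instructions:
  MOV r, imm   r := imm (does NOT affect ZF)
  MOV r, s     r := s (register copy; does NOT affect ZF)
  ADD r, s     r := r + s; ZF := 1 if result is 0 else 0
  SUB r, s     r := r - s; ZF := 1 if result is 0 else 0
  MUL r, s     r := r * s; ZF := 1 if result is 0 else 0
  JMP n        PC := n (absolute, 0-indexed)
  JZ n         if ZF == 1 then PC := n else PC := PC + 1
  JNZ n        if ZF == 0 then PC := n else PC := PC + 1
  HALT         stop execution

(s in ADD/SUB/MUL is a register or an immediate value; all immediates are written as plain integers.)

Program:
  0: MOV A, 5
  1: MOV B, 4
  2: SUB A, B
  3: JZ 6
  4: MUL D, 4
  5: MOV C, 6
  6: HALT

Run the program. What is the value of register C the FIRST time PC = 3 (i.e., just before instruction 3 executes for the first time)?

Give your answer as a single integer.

Step 1: PC=0 exec 'MOV A, 5'. After: A=5 B=0 C=0 D=0 ZF=0 PC=1
Step 2: PC=1 exec 'MOV B, 4'. After: A=5 B=4 C=0 D=0 ZF=0 PC=2
Step 3: PC=2 exec 'SUB A, B'. After: A=1 B=4 C=0 D=0 ZF=0 PC=3
First time PC=3: C=0

0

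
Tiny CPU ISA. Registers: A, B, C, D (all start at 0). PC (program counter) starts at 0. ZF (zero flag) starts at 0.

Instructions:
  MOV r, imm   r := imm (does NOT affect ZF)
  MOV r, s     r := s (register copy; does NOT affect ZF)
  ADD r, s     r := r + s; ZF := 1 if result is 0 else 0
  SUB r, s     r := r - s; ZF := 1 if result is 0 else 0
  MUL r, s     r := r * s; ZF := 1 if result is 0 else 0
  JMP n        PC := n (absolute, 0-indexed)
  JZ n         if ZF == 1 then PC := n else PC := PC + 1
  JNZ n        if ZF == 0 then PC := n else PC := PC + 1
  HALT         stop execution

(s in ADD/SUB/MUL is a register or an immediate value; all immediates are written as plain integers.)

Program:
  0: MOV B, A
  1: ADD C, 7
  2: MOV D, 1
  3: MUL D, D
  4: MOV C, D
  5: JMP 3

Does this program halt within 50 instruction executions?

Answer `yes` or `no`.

Step 1: PC=0 exec 'MOV B, A'. After: A=0 B=0 C=0 D=0 ZF=0 PC=1
Step 2: PC=1 exec 'ADD C, 7'. After: A=0 B=0 C=7 D=0 ZF=0 PC=2
Step 3: PC=2 exec 'MOV D, 1'. After: A=0 B=0 C=7 D=1 ZF=0 PC=3
Step 4: PC=3 exec 'MUL D, D'. After: A=0 B=0 C=7 D=1 ZF=0 PC=4
Step 5: PC=4 exec 'MOV C, D'. After: A=0 B=0 C=1 D=1 ZF=0 PC=5
Step 6: PC=5 exec 'JMP 3'. After: A=0 B=0 C=1 D=1 ZF=0 PC=3
Step 7: PC=3 exec 'MUL D, D'. After: A=0 B=0 C=1 D=1 ZF=0 PC=4
Step 8: PC=4 exec 'MOV C, D'. After: A=0 B=0 C=1 D=1 ZF=0 PC=5
State after step 8 equals state after step 5: the program is in a cycle of length 3 and will never halt.

Answer: no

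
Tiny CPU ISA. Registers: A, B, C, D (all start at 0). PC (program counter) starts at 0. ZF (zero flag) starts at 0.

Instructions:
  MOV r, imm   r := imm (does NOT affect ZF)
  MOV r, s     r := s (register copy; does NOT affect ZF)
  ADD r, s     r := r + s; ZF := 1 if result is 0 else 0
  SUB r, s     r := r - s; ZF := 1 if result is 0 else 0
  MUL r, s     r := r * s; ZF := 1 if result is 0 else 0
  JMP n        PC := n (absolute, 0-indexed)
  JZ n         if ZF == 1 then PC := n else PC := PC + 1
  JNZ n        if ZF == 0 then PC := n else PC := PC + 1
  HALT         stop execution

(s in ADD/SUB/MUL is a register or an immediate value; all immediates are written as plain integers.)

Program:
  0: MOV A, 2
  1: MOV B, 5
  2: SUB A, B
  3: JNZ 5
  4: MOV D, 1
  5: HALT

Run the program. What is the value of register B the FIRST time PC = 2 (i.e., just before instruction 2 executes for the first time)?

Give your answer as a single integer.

Step 1: PC=0 exec 'MOV A, 2'. After: A=2 B=0 C=0 D=0 ZF=0 PC=1
Step 2: PC=1 exec 'MOV B, 5'. After: A=2 B=5 C=0 D=0 ZF=0 PC=2
First time PC=2: B=5

5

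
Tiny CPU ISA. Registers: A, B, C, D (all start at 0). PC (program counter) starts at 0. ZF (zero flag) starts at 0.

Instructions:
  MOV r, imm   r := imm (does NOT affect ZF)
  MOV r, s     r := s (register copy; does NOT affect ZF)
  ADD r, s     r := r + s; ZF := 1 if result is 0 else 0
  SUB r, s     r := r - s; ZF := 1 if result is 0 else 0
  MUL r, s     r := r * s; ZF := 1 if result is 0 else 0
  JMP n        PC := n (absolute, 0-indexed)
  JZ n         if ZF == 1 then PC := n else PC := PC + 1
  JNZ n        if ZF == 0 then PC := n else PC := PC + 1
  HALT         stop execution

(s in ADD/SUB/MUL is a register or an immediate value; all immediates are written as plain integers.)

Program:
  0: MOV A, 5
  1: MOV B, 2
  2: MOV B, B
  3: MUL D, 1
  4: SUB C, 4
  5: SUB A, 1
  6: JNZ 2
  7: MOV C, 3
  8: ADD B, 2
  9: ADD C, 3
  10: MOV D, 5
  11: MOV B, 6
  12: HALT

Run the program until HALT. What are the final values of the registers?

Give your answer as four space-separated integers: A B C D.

Answer: 0 6 6 5

Derivation:
Step 1: PC=0 exec 'MOV A, 5'. After: A=5 B=0 C=0 D=0 ZF=0 PC=1
Step 2: PC=1 exec 'MOV B, 2'. After: A=5 B=2 C=0 D=0 ZF=0 PC=2
Step 3: PC=2 exec 'MOV B, B'. After: A=5 B=2 C=0 D=0 ZF=0 PC=3
Step 4: PC=3 exec 'MUL D, 1'. After: A=5 B=2 C=0 D=0 ZF=1 PC=4
Step 5: PC=4 exec 'SUB C, 4'. After: A=5 B=2 C=-4 D=0 ZF=0 PC=5
Step 6: PC=5 exec 'SUB A, 1'. After: A=4 B=2 C=-4 D=0 ZF=0 PC=6
Step 7: PC=6 exec 'JNZ 2'. After: A=4 B=2 C=-4 D=0 ZF=0 PC=2
Step 8: PC=2 exec 'MOV B, B'. After: A=4 B=2 C=-4 D=0 ZF=0 PC=3
Step 9: PC=3 exec 'MUL D, 1'. After: A=4 B=2 C=-4 D=0 ZF=1 PC=4
Step 10: PC=4 exec 'SUB C, 4'. After: A=4 B=2 C=-8 D=0 ZF=0 PC=5
Step 11: PC=5 exec 'SUB A, 1'. After: A=3 B=2 C=-8 D=0 ZF=0 PC=6
Step 12: PC=6 exec 'JNZ 2'. After: A=3 B=2 C=-8 D=0 ZF=0 PC=2
Step 13: PC=2 exec 'MOV B, B'. After: A=3 B=2 C=-8 D=0 ZF=0 PC=3
Step 14: PC=3 exec 'MUL D, 1'. After: A=3 B=2 C=-8 D=0 ZF=1 PC=4
Step 15: PC=4 exec 'SUB C, 4'. After: A=3 B=2 C=-12 D=0 ZF=0 PC=5
Step 16: PC=5 exec 'SUB A, 1'. After: A=2 B=2 C=-12 D=0 ZF=0 PC=6
Step 17: PC=6 exec 'JNZ 2'. After: A=2 B=2 C=-12 D=0 ZF=0 PC=2
Step 18: PC=2 exec 'MOV B, B'. After: A=2 B=2 C=-12 D=0 ZF=0 PC=3
Step 19: PC=3 exec 'MUL D, 1'. After: A=2 B=2 C=-12 D=0 ZF=1 PC=4
Step 20: PC=4 exec 'SUB C, 4'. After: A=2 B=2 C=-16 D=0 ZF=0 PC=5
Step 21: PC=5 exec 'SUB A, 1'. After: A=1 B=2 C=-16 D=0 ZF=0 PC=6
Step 22: PC=6 exec 'JNZ 2'. After: A=1 B=2 C=-16 D=0 ZF=0 PC=2
Step 23: PC=2 exec 'MOV B, B'. After: A=1 B=2 C=-16 D=0 ZF=0 PC=3
Step 24: PC=3 exec 'MUL D, 1'. After: A=1 B=2 C=-16 D=0 ZF=1 PC=4
Step 25: PC=4 exec 'SUB C, 4'. After: A=1 B=2 C=-20 D=0 ZF=0 PC=5
Step 26: PC=5 exec 'SUB A, 1'. After: A=0 B=2 C=-20 D=0 ZF=1 PC=6
Step 27: PC=6 exec 'JNZ 2'. After: A=0 B=2 C=-20 D=0 ZF=1 PC=7
Step 28: PC=7 exec 'MOV C, 3'. After: A=0 B=2 C=3 D=0 ZF=1 PC=8
Step 29: PC=8 exec 'ADD B, 2'. After: A=0 B=4 C=3 D=0 ZF=0 PC=9
Step 30: PC=9 exec 'ADD C, 3'. After: A=0 B=4 C=6 D=0 ZF=0 PC=10
Step 31: PC=10 exec 'MOV D, 5'. After: A=0 B=4 C=6 D=5 ZF=0 PC=11
Step 32: PC=11 exec 'MOV B, 6'. After: A=0 B=6 C=6 D=5 ZF=0 PC=12
Step 33: PC=12 exec 'HALT'. After: A=0 B=6 C=6 D=5 ZF=0 PC=12 HALTED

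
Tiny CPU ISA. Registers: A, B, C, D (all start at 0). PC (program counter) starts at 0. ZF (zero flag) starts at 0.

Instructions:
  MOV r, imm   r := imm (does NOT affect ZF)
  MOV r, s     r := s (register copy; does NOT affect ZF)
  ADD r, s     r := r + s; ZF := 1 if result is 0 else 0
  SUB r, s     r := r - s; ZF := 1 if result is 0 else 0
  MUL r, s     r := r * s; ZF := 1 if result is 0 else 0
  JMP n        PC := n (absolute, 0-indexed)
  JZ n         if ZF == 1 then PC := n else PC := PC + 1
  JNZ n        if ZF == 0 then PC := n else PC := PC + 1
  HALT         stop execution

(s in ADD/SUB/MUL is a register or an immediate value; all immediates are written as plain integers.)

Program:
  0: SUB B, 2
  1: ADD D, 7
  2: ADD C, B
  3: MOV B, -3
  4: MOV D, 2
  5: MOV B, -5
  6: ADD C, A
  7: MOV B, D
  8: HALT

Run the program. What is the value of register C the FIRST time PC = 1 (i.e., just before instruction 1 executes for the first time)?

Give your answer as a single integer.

Step 1: PC=0 exec 'SUB B, 2'. After: A=0 B=-2 C=0 D=0 ZF=0 PC=1
First time PC=1: C=0

0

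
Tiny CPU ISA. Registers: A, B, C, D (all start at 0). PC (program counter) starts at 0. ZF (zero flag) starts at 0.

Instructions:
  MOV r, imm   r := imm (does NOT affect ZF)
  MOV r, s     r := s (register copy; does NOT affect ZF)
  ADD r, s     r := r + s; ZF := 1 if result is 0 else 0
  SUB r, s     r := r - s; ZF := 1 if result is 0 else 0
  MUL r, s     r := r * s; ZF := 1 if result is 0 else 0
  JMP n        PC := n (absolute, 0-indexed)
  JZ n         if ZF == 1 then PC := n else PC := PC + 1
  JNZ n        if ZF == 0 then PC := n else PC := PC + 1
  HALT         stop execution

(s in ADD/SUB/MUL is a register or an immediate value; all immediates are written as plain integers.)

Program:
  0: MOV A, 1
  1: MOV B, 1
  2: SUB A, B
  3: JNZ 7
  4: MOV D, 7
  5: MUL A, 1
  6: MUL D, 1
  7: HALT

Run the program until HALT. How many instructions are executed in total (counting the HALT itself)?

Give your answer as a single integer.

Answer: 8

Derivation:
Step 1: PC=0 exec 'MOV A, 1'. After: A=1 B=0 C=0 D=0 ZF=0 PC=1
Step 2: PC=1 exec 'MOV B, 1'. After: A=1 B=1 C=0 D=0 ZF=0 PC=2
Step 3: PC=2 exec 'SUB A, B'. After: A=0 B=1 C=0 D=0 ZF=1 PC=3
Step 4: PC=3 exec 'JNZ 7'. After: A=0 B=1 C=0 D=0 ZF=1 PC=4
Step 5: PC=4 exec 'MOV D, 7'. After: A=0 B=1 C=0 D=7 ZF=1 PC=5
Step 6: PC=5 exec 'MUL A, 1'. After: A=0 B=1 C=0 D=7 ZF=1 PC=6
Step 7: PC=6 exec 'MUL D, 1'. After: A=0 B=1 C=0 D=7 ZF=0 PC=7
Step 8: PC=7 exec 'HALT'. After: A=0 B=1 C=0 D=7 ZF=0 PC=7 HALTED
Total instructions executed: 8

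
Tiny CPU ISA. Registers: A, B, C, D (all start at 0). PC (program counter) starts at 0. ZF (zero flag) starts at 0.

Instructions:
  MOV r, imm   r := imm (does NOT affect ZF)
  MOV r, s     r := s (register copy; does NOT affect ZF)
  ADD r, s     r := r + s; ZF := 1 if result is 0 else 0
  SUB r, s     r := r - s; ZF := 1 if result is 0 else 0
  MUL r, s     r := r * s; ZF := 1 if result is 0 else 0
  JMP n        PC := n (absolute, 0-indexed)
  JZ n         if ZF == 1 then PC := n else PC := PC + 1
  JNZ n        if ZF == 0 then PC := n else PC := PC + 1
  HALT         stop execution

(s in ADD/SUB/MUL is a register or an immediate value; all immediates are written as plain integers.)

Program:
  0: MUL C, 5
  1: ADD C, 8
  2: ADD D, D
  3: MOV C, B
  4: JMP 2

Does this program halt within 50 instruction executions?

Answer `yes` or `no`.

Step 1: PC=0 exec 'MUL C, 5'. After: A=0 B=0 C=0 D=0 ZF=1 PC=1
Step 2: PC=1 exec 'ADD C, 8'. After: A=0 B=0 C=8 D=0 ZF=0 PC=2
Step 3: PC=2 exec 'ADD D, D'. After: A=0 B=0 C=8 D=0 ZF=1 PC=3
Step 4: PC=3 exec 'MOV C, B'. After: A=0 B=0 C=0 D=0 ZF=1 PC=4
Step 5: PC=4 exec 'JMP 2'. After: A=0 B=0 C=0 D=0 ZF=1 PC=2
Step 6: PC=2 exec 'ADD D, D'. After: A=0 B=0 C=0 D=0 ZF=1 PC=3
Step 7: PC=3 exec 'MOV C, B'. After: A=0 B=0 C=0 D=0 ZF=1 PC=4
State after step 7 equals state after step 4: the program is in a cycle of length 3 and will never halt.

Answer: no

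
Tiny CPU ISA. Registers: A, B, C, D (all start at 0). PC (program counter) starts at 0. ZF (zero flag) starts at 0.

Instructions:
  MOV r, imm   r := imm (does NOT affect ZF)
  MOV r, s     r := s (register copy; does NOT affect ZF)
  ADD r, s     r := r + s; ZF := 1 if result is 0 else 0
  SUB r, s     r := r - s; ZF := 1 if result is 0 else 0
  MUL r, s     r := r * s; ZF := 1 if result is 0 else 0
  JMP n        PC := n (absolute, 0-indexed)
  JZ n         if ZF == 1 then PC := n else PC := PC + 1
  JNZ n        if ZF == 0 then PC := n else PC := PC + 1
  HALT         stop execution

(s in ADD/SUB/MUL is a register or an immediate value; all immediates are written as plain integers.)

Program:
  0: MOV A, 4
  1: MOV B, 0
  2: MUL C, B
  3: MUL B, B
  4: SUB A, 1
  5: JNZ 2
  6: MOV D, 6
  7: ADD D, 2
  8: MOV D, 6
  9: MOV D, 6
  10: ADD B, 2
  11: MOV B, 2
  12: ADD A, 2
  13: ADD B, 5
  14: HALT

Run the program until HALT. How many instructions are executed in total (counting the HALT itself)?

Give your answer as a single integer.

Answer: 27

Derivation:
Step 1: PC=0 exec 'MOV A, 4'. After: A=4 B=0 C=0 D=0 ZF=0 PC=1
Step 2: PC=1 exec 'MOV B, 0'. After: A=4 B=0 C=0 D=0 ZF=0 PC=2
Step 3: PC=2 exec 'MUL C, B'. After: A=4 B=0 C=0 D=0 ZF=1 PC=3
Step 4: PC=3 exec 'MUL B, B'. After: A=4 B=0 C=0 D=0 ZF=1 PC=4
Step 5: PC=4 exec 'SUB A, 1'. After: A=3 B=0 C=0 D=0 ZF=0 PC=5
Step 6: PC=5 exec 'JNZ 2'. After: A=3 B=0 C=0 D=0 ZF=0 PC=2
Step 7: PC=2 exec 'MUL C, B'. After: A=3 B=0 C=0 D=0 ZF=1 PC=3
Step 8: PC=3 exec 'MUL B, B'. After: A=3 B=0 C=0 D=0 ZF=1 PC=4
Step 9: PC=4 exec 'SUB A, 1'. After: A=2 B=0 C=0 D=0 ZF=0 PC=5
Step 10: PC=5 exec 'JNZ 2'. After: A=2 B=0 C=0 D=0 ZF=0 PC=2
Step 11: PC=2 exec 'MUL C, B'. After: A=2 B=0 C=0 D=0 ZF=1 PC=3
Step 12: PC=3 exec 'MUL B, B'. After: A=2 B=0 C=0 D=0 ZF=1 PC=4
Step 13: PC=4 exec 'SUB A, 1'. After: A=1 B=0 C=0 D=0 ZF=0 PC=5
Step 14: PC=5 exec 'JNZ 2'. After: A=1 B=0 C=0 D=0 ZF=0 PC=2
Step 15: PC=2 exec 'MUL C, B'. After: A=1 B=0 C=0 D=0 ZF=1 PC=3
Step 16: PC=3 exec 'MUL B, B'. After: A=1 B=0 C=0 D=0 ZF=1 PC=4
Step 17: PC=4 exec 'SUB A, 1'. After: A=0 B=0 C=0 D=0 ZF=1 PC=5
Step 18: PC=5 exec 'JNZ 2'. After: A=0 B=0 C=0 D=0 ZF=1 PC=6
Step 19: PC=6 exec 'MOV D, 6'. After: A=0 B=0 C=0 D=6 ZF=1 PC=7
Step 20: PC=7 exec 'ADD D, 2'. After: A=0 B=0 C=0 D=8 ZF=0 PC=8
Step 21: PC=8 exec 'MOV D, 6'. After: A=0 B=0 C=0 D=6 ZF=0 PC=9
Step 22: PC=9 exec 'MOV D, 6'. After: A=0 B=0 C=0 D=6 ZF=0 PC=10
Step 23: PC=10 exec 'ADD B, 2'. After: A=0 B=2 C=0 D=6 ZF=0 PC=11
Step 24: PC=11 exec 'MOV B, 2'. After: A=0 B=2 C=0 D=6 ZF=0 PC=12
Step 25: PC=12 exec 'ADD A, 2'. After: A=2 B=2 C=0 D=6 ZF=0 PC=13
Step 26: PC=13 exec 'ADD B, 5'. After: A=2 B=7 C=0 D=6 ZF=0 PC=14
Step 27: PC=14 exec 'HALT'. After: A=2 B=7 C=0 D=6 ZF=0 PC=14 HALTED
Total instructions executed: 27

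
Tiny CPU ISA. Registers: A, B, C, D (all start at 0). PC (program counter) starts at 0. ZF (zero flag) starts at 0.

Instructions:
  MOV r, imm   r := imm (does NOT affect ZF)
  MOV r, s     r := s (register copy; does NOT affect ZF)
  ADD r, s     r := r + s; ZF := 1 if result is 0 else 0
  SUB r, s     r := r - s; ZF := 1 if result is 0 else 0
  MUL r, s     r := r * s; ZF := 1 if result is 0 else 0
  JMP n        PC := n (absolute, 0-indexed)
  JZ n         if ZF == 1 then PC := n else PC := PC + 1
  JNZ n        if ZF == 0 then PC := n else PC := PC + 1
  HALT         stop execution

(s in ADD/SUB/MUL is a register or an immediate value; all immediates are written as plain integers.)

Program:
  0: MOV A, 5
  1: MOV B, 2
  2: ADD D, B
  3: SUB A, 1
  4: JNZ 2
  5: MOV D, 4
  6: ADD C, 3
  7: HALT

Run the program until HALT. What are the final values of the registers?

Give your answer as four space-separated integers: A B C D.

Step 1: PC=0 exec 'MOV A, 5'. After: A=5 B=0 C=0 D=0 ZF=0 PC=1
Step 2: PC=1 exec 'MOV B, 2'. After: A=5 B=2 C=0 D=0 ZF=0 PC=2
Step 3: PC=2 exec 'ADD D, B'. After: A=5 B=2 C=0 D=2 ZF=0 PC=3
Step 4: PC=3 exec 'SUB A, 1'. After: A=4 B=2 C=0 D=2 ZF=0 PC=4
Step 5: PC=4 exec 'JNZ 2'. After: A=4 B=2 C=0 D=2 ZF=0 PC=2
Step 6: PC=2 exec 'ADD D, B'. After: A=4 B=2 C=0 D=4 ZF=0 PC=3
Step 7: PC=3 exec 'SUB A, 1'. After: A=3 B=2 C=0 D=4 ZF=0 PC=4
Step 8: PC=4 exec 'JNZ 2'. After: A=3 B=2 C=0 D=4 ZF=0 PC=2
Step 9: PC=2 exec 'ADD D, B'. After: A=3 B=2 C=0 D=6 ZF=0 PC=3
Step 10: PC=3 exec 'SUB A, 1'. After: A=2 B=2 C=0 D=6 ZF=0 PC=4
Step 11: PC=4 exec 'JNZ 2'. After: A=2 B=2 C=0 D=6 ZF=0 PC=2
Step 12: PC=2 exec 'ADD D, B'. After: A=2 B=2 C=0 D=8 ZF=0 PC=3
Step 13: PC=3 exec 'SUB A, 1'. After: A=1 B=2 C=0 D=8 ZF=0 PC=4
Step 14: PC=4 exec 'JNZ 2'. After: A=1 B=2 C=0 D=8 ZF=0 PC=2
Step 15: PC=2 exec 'ADD D, B'. After: A=1 B=2 C=0 D=10 ZF=0 PC=3
Step 16: PC=3 exec 'SUB A, 1'. After: A=0 B=2 C=0 D=10 ZF=1 PC=4
Step 17: PC=4 exec 'JNZ 2'. After: A=0 B=2 C=0 D=10 ZF=1 PC=5
Step 18: PC=5 exec 'MOV D, 4'. After: A=0 B=2 C=0 D=4 ZF=1 PC=6
Step 19: PC=6 exec 'ADD C, 3'. After: A=0 B=2 C=3 D=4 ZF=0 PC=7
Step 20: PC=7 exec 'HALT'. After: A=0 B=2 C=3 D=4 ZF=0 PC=7 HALTED

Answer: 0 2 3 4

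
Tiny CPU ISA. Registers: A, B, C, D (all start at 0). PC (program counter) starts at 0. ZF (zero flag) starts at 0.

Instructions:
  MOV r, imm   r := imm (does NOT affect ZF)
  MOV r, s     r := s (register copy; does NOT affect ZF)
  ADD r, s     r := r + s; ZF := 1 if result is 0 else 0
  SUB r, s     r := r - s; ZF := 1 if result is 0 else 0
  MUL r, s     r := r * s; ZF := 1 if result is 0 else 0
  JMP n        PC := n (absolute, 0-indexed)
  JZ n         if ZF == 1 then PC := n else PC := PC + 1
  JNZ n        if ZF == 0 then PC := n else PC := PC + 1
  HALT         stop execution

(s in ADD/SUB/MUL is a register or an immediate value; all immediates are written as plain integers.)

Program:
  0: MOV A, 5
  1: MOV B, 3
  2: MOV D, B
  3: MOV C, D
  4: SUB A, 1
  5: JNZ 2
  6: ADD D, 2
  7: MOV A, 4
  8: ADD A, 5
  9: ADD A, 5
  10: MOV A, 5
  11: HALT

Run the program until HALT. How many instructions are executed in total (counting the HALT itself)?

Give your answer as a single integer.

Step 1: PC=0 exec 'MOV A, 5'. After: A=5 B=0 C=0 D=0 ZF=0 PC=1
Step 2: PC=1 exec 'MOV B, 3'. After: A=5 B=3 C=0 D=0 ZF=0 PC=2
Step 3: PC=2 exec 'MOV D, B'. After: A=5 B=3 C=0 D=3 ZF=0 PC=3
Step 4: PC=3 exec 'MOV C, D'. After: A=5 B=3 C=3 D=3 ZF=0 PC=4
Step 5: PC=4 exec 'SUB A, 1'. After: A=4 B=3 C=3 D=3 ZF=0 PC=5
Step 6: PC=5 exec 'JNZ 2'. After: A=4 B=3 C=3 D=3 ZF=0 PC=2
Step 7: PC=2 exec 'MOV D, B'. After: A=4 B=3 C=3 D=3 ZF=0 PC=3
Step 8: PC=3 exec 'MOV C, D'. After: A=4 B=3 C=3 D=3 ZF=0 PC=4
Step 9: PC=4 exec 'SUB A, 1'. After: A=3 B=3 C=3 D=3 ZF=0 PC=5
Step 10: PC=5 exec 'JNZ 2'. After: A=3 B=3 C=3 D=3 ZF=0 PC=2
Step 11: PC=2 exec 'MOV D, B'. After: A=3 B=3 C=3 D=3 ZF=0 PC=3
Step 12: PC=3 exec 'MOV C, D'. After: A=3 B=3 C=3 D=3 ZF=0 PC=4
Step 13: PC=4 exec 'SUB A, 1'. After: A=2 B=3 C=3 D=3 ZF=0 PC=5
Step 14: PC=5 exec 'JNZ 2'. After: A=2 B=3 C=3 D=3 ZF=0 PC=2
Step 15: PC=2 exec 'MOV D, B'. After: A=2 B=3 C=3 D=3 ZF=0 PC=3
Step 16: PC=3 exec 'MOV C, D'. After: A=2 B=3 C=3 D=3 ZF=0 PC=4
Step 17: PC=4 exec 'SUB A, 1'. After: A=1 B=3 C=3 D=3 ZF=0 PC=5
Step 18: PC=5 exec 'JNZ 2'. After: A=1 B=3 C=3 D=3 ZF=0 PC=2
Step 19: PC=2 exec 'MOV D, B'. After: A=1 B=3 C=3 D=3 ZF=0 PC=3
Step 20: PC=3 exec 'MOV C, D'. After: A=1 B=3 C=3 D=3 ZF=0 PC=4
Step 21: PC=4 exec 'SUB A, 1'. After: A=0 B=3 C=3 D=3 ZF=1 PC=5
Step 22: PC=5 exec 'JNZ 2'. After: A=0 B=3 C=3 D=3 ZF=1 PC=6
Step 23: PC=6 exec 'ADD D, 2'. After: A=0 B=3 C=3 D=5 ZF=0 PC=7
Step 24: PC=7 exec 'MOV A, 4'. After: A=4 B=3 C=3 D=5 ZF=0 PC=8
Step 25: PC=8 exec 'ADD A, 5'. After: A=9 B=3 C=3 D=5 ZF=0 PC=9
Step 26: PC=9 exec 'ADD A, 5'. After: A=14 B=3 C=3 D=5 ZF=0 PC=10
Step 27: PC=10 exec 'MOV A, 5'. After: A=5 B=3 C=3 D=5 ZF=0 PC=11
Step 28: PC=11 exec 'HALT'. After: A=5 B=3 C=3 D=5 ZF=0 PC=11 HALTED
Total instructions executed: 28

Answer: 28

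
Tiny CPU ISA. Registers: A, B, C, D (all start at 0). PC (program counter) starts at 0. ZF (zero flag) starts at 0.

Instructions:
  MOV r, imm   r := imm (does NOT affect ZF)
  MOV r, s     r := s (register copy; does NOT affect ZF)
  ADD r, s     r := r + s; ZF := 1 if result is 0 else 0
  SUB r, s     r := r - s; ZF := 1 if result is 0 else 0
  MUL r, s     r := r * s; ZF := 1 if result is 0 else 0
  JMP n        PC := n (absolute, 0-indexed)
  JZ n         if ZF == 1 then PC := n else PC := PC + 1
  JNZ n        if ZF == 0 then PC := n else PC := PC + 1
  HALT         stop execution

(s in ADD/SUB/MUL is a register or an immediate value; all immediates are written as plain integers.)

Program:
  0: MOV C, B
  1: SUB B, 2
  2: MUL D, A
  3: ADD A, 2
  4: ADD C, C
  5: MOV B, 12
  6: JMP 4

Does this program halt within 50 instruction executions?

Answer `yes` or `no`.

Answer: no

Derivation:
Step 1: PC=0 exec 'MOV C, B'. After: A=0 B=0 C=0 D=0 ZF=0 PC=1
Step 2: PC=1 exec 'SUB B, 2'. After: A=0 B=-2 C=0 D=0 ZF=0 PC=2
Step 3: PC=2 exec 'MUL D, A'. After: A=0 B=-2 C=0 D=0 ZF=1 PC=3
Step 4: PC=3 exec 'ADD A, 2'. After: A=2 B=-2 C=0 D=0 ZF=0 PC=4
Step 5: PC=4 exec 'ADD C, C'. After: A=2 B=-2 C=0 D=0 ZF=1 PC=5
Step 6: PC=5 exec 'MOV B, 12'. After: A=2 B=12 C=0 D=0 ZF=1 PC=6
Step 7: PC=6 exec 'JMP 4'. After: A=2 B=12 C=0 D=0 ZF=1 PC=4
Step 8: PC=4 exec 'ADD C, C'. After: A=2 B=12 C=0 D=0 ZF=1 PC=5
Step 9: PC=5 exec 'MOV B, 12'. After: A=2 B=12 C=0 D=0 ZF=1 PC=6
State after step 9 equals state after step 6: the program is in a cycle of length 3 and will never halt.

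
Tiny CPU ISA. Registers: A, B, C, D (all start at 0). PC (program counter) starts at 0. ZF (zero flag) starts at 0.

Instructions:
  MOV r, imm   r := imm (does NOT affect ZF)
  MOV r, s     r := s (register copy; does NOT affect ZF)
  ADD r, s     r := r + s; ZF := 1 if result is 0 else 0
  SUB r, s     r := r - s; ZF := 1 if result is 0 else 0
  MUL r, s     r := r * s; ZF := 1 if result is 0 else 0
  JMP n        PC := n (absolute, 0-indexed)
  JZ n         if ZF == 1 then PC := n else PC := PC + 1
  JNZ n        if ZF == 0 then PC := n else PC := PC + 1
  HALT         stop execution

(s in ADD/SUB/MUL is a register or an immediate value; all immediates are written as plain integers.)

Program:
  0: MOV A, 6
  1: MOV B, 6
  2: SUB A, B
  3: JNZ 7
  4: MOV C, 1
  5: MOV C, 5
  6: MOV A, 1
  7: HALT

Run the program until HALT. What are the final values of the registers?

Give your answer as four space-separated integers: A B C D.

Step 1: PC=0 exec 'MOV A, 6'. After: A=6 B=0 C=0 D=0 ZF=0 PC=1
Step 2: PC=1 exec 'MOV B, 6'. After: A=6 B=6 C=0 D=0 ZF=0 PC=2
Step 3: PC=2 exec 'SUB A, B'. After: A=0 B=6 C=0 D=0 ZF=1 PC=3
Step 4: PC=3 exec 'JNZ 7'. After: A=0 B=6 C=0 D=0 ZF=1 PC=4
Step 5: PC=4 exec 'MOV C, 1'. After: A=0 B=6 C=1 D=0 ZF=1 PC=5
Step 6: PC=5 exec 'MOV C, 5'. After: A=0 B=6 C=5 D=0 ZF=1 PC=6
Step 7: PC=6 exec 'MOV A, 1'. After: A=1 B=6 C=5 D=0 ZF=1 PC=7
Step 8: PC=7 exec 'HALT'. After: A=1 B=6 C=5 D=0 ZF=1 PC=7 HALTED

Answer: 1 6 5 0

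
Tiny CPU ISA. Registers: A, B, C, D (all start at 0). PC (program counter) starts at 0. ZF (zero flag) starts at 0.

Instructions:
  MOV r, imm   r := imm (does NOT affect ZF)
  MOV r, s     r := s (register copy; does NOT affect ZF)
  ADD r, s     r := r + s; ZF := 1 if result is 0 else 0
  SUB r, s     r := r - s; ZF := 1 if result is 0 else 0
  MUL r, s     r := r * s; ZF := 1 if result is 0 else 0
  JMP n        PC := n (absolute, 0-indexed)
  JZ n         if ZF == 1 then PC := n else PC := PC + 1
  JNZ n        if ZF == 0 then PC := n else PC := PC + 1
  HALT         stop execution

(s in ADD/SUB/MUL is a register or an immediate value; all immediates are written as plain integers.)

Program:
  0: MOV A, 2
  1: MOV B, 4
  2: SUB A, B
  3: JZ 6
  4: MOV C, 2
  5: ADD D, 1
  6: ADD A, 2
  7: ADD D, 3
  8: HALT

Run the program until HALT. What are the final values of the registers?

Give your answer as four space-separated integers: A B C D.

Answer: 0 4 2 4

Derivation:
Step 1: PC=0 exec 'MOV A, 2'. After: A=2 B=0 C=0 D=0 ZF=0 PC=1
Step 2: PC=1 exec 'MOV B, 4'. After: A=2 B=4 C=0 D=0 ZF=0 PC=2
Step 3: PC=2 exec 'SUB A, B'. After: A=-2 B=4 C=0 D=0 ZF=0 PC=3
Step 4: PC=3 exec 'JZ 6'. After: A=-2 B=4 C=0 D=0 ZF=0 PC=4
Step 5: PC=4 exec 'MOV C, 2'. After: A=-2 B=4 C=2 D=0 ZF=0 PC=5
Step 6: PC=5 exec 'ADD D, 1'. After: A=-2 B=4 C=2 D=1 ZF=0 PC=6
Step 7: PC=6 exec 'ADD A, 2'. After: A=0 B=4 C=2 D=1 ZF=1 PC=7
Step 8: PC=7 exec 'ADD D, 3'. After: A=0 B=4 C=2 D=4 ZF=0 PC=8
Step 9: PC=8 exec 'HALT'. After: A=0 B=4 C=2 D=4 ZF=0 PC=8 HALTED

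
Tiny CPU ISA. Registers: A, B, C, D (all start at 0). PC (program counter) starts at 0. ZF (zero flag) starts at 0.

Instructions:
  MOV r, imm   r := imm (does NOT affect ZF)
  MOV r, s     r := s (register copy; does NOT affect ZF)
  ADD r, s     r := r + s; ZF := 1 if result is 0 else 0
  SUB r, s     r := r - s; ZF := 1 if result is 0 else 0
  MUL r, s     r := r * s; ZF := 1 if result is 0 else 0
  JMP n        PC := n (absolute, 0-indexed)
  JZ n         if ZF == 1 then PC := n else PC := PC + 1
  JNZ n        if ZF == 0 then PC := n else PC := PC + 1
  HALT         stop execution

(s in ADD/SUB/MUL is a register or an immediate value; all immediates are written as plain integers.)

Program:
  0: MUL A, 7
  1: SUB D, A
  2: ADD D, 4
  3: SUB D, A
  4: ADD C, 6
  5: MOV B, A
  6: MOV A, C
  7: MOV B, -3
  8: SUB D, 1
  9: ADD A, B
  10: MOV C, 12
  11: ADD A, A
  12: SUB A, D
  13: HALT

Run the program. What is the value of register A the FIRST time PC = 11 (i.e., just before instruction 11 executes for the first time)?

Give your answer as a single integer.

Step 1: PC=0 exec 'MUL A, 7'. After: A=0 B=0 C=0 D=0 ZF=1 PC=1
Step 2: PC=1 exec 'SUB D, A'. After: A=0 B=0 C=0 D=0 ZF=1 PC=2
Step 3: PC=2 exec 'ADD D, 4'. After: A=0 B=0 C=0 D=4 ZF=0 PC=3
Step 4: PC=3 exec 'SUB D, A'. After: A=0 B=0 C=0 D=4 ZF=0 PC=4
Step 5: PC=4 exec 'ADD C, 6'. After: A=0 B=0 C=6 D=4 ZF=0 PC=5
Step 6: PC=5 exec 'MOV B, A'. After: A=0 B=0 C=6 D=4 ZF=0 PC=6
Step 7: PC=6 exec 'MOV A, C'. After: A=6 B=0 C=6 D=4 ZF=0 PC=7
Step 8: PC=7 exec 'MOV B, -3'. After: A=6 B=-3 C=6 D=4 ZF=0 PC=8
Step 9: PC=8 exec 'SUB D, 1'. After: A=6 B=-3 C=6 D=3 ZF=0 PC=9
Step 10: PC=9 exec 'ADD A, B'. After: A=3 B=-3 C=6 D=3 ZF=0 PC=10
Step 11: PC=10 exec 'MOV C, 12'. After: A=3 B=-3 C=12 D=3 ZF=0 PC=11
First time PC=11: A=3

3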